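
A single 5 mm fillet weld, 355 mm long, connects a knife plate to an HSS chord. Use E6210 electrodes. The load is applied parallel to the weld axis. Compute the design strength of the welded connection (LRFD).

φR_n ≈ 350 kN

E62XX → F_EXX = 620 MPa.
Effective throat t_e = 0.707 × 5 = 3.535 mm.
Total length L = 355 mm; A_we = 3.535 × 355 = 1255 mm².
F_nw = 0.6 F_EXX = 0.6 × 620 = 372 MPa.
φR_n = 0.75 × 372 × 1255 × 10⁻³ = 350.1 kN.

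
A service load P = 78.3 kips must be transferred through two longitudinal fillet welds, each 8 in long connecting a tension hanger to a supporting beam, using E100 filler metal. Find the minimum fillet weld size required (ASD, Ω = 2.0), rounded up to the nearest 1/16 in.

E100XX → F_EXX = 100 ksi.
Total weld length L = 16 in.
Required throat t_e = P × Ω / (0.6 F_EXX × L) = 78.3 × 2.0 / (0.6 × 100 × 16) = 0.1631 in.
Required leg w = t_e / 0.707 = 0.2307 in → use 1/4 in.

w = 1/4 in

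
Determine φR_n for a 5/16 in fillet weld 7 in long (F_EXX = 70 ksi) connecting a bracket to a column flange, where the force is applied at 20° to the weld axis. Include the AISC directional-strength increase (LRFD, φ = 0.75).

t_e = 0.707 × 0.3125 = 0.2209 in; A_we = 0.2209 × 7 = 1.547 in².
Directional factor: 1.0 + 0.5 sin^1.5(20°) = 1.1.
F_nw = 0.6 × 70 × 1.1 = 46.2 ksi.
φR_n = 0.75 × 46.2 × 1.547 = 53.59 kips.

φR_n ≈ 53.6 kips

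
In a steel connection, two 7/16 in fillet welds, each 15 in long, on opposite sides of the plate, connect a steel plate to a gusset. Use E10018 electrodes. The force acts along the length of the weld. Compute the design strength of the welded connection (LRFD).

E100XX → F_EXX = 100 ksi.
Effective throat t_e = 0.707 × 0.4375 = 0.3093 in.
Total length L = 30 in; A_we = 0.3093 × 30 = 9.279 in².
F_nw = 0.6 F_EXX = 0.6 × 100 = 60 ksi.
φR_n = 0.75 × 60 × 9.279 = 417.6 kips.

φR_n ≈ 418 kips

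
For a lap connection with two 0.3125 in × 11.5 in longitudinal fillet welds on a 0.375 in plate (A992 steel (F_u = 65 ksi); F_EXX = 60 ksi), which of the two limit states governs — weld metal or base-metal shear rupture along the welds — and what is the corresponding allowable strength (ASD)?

R_n/Ω ≈ 91.5 kips (weld metal governs)

t_e = 0.707 × 0.3125 = 0.2209 in; L = 23 in.
Weld metal: R_n/Ω = (1/2.0) × 0.6 × 60 × 0.2209 × 23 = 91.47 kips.
Base metal (shear rupture): R_n/Ω = (1/2.0) × 0.6 × 65 × 0.375 × 23 = 168.2 kips.
Governing: weld metal.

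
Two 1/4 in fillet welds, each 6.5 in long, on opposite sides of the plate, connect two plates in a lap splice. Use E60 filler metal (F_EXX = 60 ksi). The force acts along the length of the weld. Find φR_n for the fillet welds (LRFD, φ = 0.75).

φR_n ≈ 62 kip

Effective throat t_e = 0.707 × 0.25 = 0.1767 in.
Total length L = 13 in; A_we = 0.1767 × 13 = 2.298 in².
F_nw = 0.6 F_EXX = 0.6 × 60 = 36 ksi.
φR_n = 0.75 × 36 × 2.298 = 62.04 kip.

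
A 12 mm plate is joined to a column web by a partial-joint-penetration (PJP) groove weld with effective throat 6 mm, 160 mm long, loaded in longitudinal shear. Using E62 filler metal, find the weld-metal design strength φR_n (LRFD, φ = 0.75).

E62XX → F_EXX = 620 MPa.
Effective throat (given) t_e = 6 mm.
A_we = 6 × 160 = 960 mm².
F_nw = 0.6 F_EXX = 372 MPa.
φR_n = 0.75 × 372 × 960 × 10⁻³ = 267.8 kN.

φR_n ≈ 268 kN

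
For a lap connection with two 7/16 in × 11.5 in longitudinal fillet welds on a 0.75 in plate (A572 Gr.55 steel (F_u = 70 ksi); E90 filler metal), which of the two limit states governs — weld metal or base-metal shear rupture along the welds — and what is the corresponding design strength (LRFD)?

E90XX → F_EXX = 90 ksi.
t_e = 0.707 × 0.4375 = 0.3093 in; L = 23 in.
Weld metal: φR_n = 0.75 × 0.6 × 90 × 0.3093 × 23 = 288.1 kips.
Base metal (shear rupture): φR_n = 0.75 × 0.6 × 70 × 0.75 × 23 = 543.4 kips.
Governing: weld metal.

φR_n ≈ 288 kips (weld metal governs)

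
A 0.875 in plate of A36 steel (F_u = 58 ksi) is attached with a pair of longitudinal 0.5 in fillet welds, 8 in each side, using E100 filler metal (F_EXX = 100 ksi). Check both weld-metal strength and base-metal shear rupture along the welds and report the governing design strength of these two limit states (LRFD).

φR_n ≈ 255 kips (weld metal governs)

t_e = 0.707 × 0.5 = 0.3535 in; L = 16 in.
Weld metal: φR_n = 0.75 × 0.6 × 100 × 0.3535 × 16 = 254.5 kips.
Base metal (shear rupture): φR_n = 0.75 × 0.6 × 58 × 0.875 × 16 = 365.4 kips.
Governing: weld metal.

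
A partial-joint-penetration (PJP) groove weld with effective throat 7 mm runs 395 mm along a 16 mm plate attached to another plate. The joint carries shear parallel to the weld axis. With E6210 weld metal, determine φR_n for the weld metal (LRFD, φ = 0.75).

E62XX → F_EXX = 620 MPa.
Effective throat (given) t_e = 7 mm.
A_we = 7 × 395 = 2765 mm².
F_nw = 0.6 F_EXX = 372 MPa.
φR_n = 0.75 × 372 × 2765 × 10⁻³ = 771.4 kN.

φR_n ≈ 771 kN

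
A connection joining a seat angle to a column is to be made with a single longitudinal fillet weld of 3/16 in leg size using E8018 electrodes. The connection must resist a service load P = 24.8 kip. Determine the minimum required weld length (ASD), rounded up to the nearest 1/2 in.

E80XX → F_EXX = 80 ksi.
Throat t_e = 0.707 × 0.1875 = 0.1326 in.
r_n/Ω = (0.6 × 80 × 0.1326) / 2.0 = 3.181 kip/in.
L_req = P / (r_n/Ω) = 24.8 / 3.181 = 7.795 in total.
Round up → use L = 8 in.

L = 8 in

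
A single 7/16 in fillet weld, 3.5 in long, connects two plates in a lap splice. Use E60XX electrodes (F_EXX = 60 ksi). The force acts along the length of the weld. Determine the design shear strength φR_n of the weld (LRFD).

φR_n ≈ 29.2 kip

Effective throat t_e = 0.707 × 0.4375 = 0.3093 in.
Total length L = 3.5 in; A_we = 0.3093 × 3.5 = 1.083 in².
F_nw = 0.6 F_EXX = 0.6 × 60 = 36 ksi.
φR_n = 0.75 × 36 × 1.083 = 29.23 kip.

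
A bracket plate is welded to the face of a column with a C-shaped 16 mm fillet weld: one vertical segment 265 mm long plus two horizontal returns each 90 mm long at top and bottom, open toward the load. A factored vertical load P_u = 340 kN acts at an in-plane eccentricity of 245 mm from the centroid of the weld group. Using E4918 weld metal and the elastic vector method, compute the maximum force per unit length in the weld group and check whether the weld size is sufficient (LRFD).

E49XX → F_EXX = 490 MPa.
Total weld length L_w = 445 mm. Treat welds as unit-width lines.
Centroid: x̄ = 2×90×45 / 445 = 18.2 mm from the vertical weld.
Polar moment about centroid: J = I_x + I_y = [265³/12 + 2×90×132.5²] + [265×18.2² + 2(90³/12 + 90×26.8²)] = 5049000 mm³.
Direct shear f_v = P/L_w = 340×10³ / 445 = 764 N/mm (vertical).
Torsion M = P·e = 340×10³ × 245 = 83300000 N·mm.
Critical point at (x, y) = (71.8, 132.5) from centroid. f_tx = M·y/J = 2186 N/mm; f_ty = M·x/J = 1184 N/mm.
Resultant f_max = √[f_tx² + (f_v + f_ty)²] = √[2186² + (764 + 1184)²] = 2928 N/mm.
Capacity per unit length: φr_n = 0.75 × 0.6 × 490 × (0.707 × 16) = 2494 N/mm.
2928 > 2494 → NOT adequate.

f_max ≈ 2930 N/mm; NOT adequate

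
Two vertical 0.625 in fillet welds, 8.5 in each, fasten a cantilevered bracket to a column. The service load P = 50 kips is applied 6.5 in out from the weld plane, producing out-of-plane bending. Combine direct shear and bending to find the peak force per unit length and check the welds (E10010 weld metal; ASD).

E100XX → F_EXX = 100 ksi.
L_w = 2 × 8.5 = 17 in; section modulus (unit throat) S = 2 × L²/6 = 24.08 in².
Direct shear f_v = P/L_w = 50/17 = 2.941 kip/in.
Moment M = P × e = 50 × 6.5 = 325 kip·in; bending f_b = M/S = 13.49 kip/in.
f_max = √(f_v² + f_b²) = √(2.941² + 13.49²) = 13.81 kip/in.
r_n/Ω = (1/2.0) × 0.6 × 100 × (0.707 × 0.625) = 13.26 kip/in → NOT adequate.

f_max ≈ 13.8 kip/in; NOT adequate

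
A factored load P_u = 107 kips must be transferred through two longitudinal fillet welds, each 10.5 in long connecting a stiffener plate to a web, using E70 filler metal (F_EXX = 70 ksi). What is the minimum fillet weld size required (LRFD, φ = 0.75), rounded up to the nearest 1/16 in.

w = 1/4 in

Total weld length L = 21 in.
Required throat t_e = P_u / (φ × 0.6 F_EXX × L) = 107 / (0.75 × 0.6 × 70 × 21) = 0.1618 in.
Required leg w = t_e / 0.707 = 0.2288 in → use 1/4 in.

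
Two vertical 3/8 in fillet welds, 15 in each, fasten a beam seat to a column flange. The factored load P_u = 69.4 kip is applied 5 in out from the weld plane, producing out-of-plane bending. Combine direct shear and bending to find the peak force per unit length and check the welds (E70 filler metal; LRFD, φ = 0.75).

E70XX → F_EXX = 70 ksi.
L_w = 2 × 15 = 30 in; section modulus (unit throat) S = 2 × L²/6 = 75 in².
Direct shear f_v = P/L_w = 69.4/30 = 2.313 kip/in.
Moment M = P × e = 69.4 × 5 = 347 kip·in; bending f_b = M/S = 4.627 kip/in.
f_max = √(f_v² + f_b²) = √(2.313² + 4.627²) = 5.173 kip/in.
φr_n = 0.75 × 0.6 × 70 × (0.707 × 0.375) = 8.351 kip/in → adequate.

f_max ≈ 5.17 kip/in; adequate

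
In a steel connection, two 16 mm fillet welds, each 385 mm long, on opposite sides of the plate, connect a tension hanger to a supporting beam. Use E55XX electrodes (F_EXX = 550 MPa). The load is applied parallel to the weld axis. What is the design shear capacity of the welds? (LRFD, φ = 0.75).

Effective throat t_e = 0.707 × 16 = 11.31 mm.
Total length L = 770 mm; A_we = 11.31 × 770 = 8710 mm².
F_nw = 0.6 F_EXX = 0.6 × 550 = 330 MPa.
φR_n = 0.75 × 330 × 8710 × 10⁻³ = 2156 kN.

φR_n ≈ 2160 kN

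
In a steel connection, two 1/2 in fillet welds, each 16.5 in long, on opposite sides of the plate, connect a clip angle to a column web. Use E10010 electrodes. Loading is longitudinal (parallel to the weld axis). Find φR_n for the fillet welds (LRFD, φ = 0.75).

φR_n ≈ 525 kips

E100XX → F_EXX = 100 ksi.
Effective throat t_e = 0.707 × 0.5 = 0.3535 in.
Total length L = 33 in; A_we = 0.3535 × 33 = 11.67 in².
F_nw = 0.6 F_EXX = 0.6 × 100 = 60 ksi.
φR_n = 0.75 × 60 × 11.67 = 524.9 kips.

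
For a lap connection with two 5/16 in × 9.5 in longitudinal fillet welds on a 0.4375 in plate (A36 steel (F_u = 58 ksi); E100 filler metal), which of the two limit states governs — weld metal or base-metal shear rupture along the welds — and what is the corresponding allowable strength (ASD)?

R_n/Ω ≈ 126 kips (weld metal governs)

E100XX → F_EXX = 100 ksi.
t_e = 0.707 × 0.3125 = 0.2209 in; L = 19 in.
Weld metal: R_n/Ω = (1/2.0) × 0.6 × 100 × 0.2209 × 19 = 125.9 kips.
Base metal (shear rupture): R_n/Ω = (1/2.0) × 0.6 × 58 × 0.4375 × 19 = 144.6 kips.
Governing: weld metal.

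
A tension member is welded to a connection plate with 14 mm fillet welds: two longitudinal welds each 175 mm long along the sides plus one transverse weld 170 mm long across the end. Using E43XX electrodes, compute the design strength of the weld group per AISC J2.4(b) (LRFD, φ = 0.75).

E43XX → F_EXX = 430 MPa.
t_e = 0.707 × 14 = 9.898 mm.
R_nwl = 0.6 × 430 × 9.898 × 350 × 10⁻³ = 893.8 kN (longitudinal, 2 welds).
R_nwt = 0.6 × 430 × 9.898 × 170 × 10⁻³ = 434.1 kN (transverse, base value).
(i) R_nwl + R_nwt = 1328 kN; (ii) 0.85 R_nwl + 1.5 R_nwt = 1411 kN.
R_n = max = 1411 kN [governs: (ii)]; φR_n = 1058 kN.

φR_n ≈ 1060 kN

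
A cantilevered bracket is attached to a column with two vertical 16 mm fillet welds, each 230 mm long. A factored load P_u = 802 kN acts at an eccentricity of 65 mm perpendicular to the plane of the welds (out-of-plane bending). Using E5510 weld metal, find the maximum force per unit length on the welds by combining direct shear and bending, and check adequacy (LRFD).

f_max ≈ 3430 N/mm; NOT adequate

E55XX → F_EXX = 550 MPa.
L_w = 2 × 230 = 460 mm; section modulus (unit throat) S = 2 × L²/6 = 17630 mm².
Direct shear f_v = P/L_w = 802×10³/460 = 1743 N/mm.
Moment M = P × e = 802×10³ × 65 = 52130000 N·mm; bending f_b = M/S = 2956 N/mm.
f_max = √(f_v² + f_b²) = √(1743² + 2956²) = 3432 N/mm.
φr_n = 0.75 × 0.6 × 550 × (0.707 × 16) = 2800 N/mm → NOT adequate.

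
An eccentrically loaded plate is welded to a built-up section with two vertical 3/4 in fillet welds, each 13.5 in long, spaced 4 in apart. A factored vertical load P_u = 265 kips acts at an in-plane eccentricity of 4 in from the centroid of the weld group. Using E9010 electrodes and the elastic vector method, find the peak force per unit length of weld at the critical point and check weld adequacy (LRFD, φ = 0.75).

f_max ≈ 19.6 kip/in; adequate

E90XX → F_EXX = 90 ksi.
Total weld length L_w = 27 in. Treat welds as unit-width lines.
Polar moment about centroid: J = 2[d³/12 + d(b/2)²] = 2[13.5³/12 + 13.5×2²] = 518.1 in³.
Direct shear f_v = P/L_w = 265 / 27 = 9.815 kip/in (vertical).
Torsion M = P·e = 265 × 4 = 1060 kip·in.
Critical point at (x, y) = (2, 6.75) from centroid. f_tx = M·y/J = 13.81 kip/in; f_ty = M·x/J = 4.092 kip/in.
Resultant f_max = √[f_tx² + (f_v + f_ty)²] = √[13.81² + (9.815 + 4.092)²] = 19.6 kip/in.
Capacity per unit length: φr_n = 0.75 × 0.6 × 90 × (0.707 × 0.75) = 21.48 kip/in.
19.6 ≤ 21.48 → adequate.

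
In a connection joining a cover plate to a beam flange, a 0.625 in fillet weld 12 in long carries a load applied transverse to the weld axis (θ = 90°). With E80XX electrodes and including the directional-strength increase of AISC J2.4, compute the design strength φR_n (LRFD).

E80XX → F_EXX = 80 ksi.
t_e = 0.707 × 0.625 = 0.4419 in; A_we = 0.4419 × 12 = 5.302 in².
Directional factor: 1.0 + 0.5 sin^1.5(90°) = 1.5.
F_nw = 0.6 × 80 × 1.5 = 72 ksi.
φR_n = 0.75 × 72 × 5.302 = 286.3 kips.

φR_n ≈ 286 kips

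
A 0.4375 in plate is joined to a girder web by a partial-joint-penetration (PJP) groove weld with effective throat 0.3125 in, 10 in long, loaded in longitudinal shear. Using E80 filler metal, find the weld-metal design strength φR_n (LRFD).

φR_n ≈ 112 kip

E80XX → F_EXX = 80 ksi.
Effective throat (given) t_e = 0.3125 in.
A_we = 0.3125 × 10 = 3.125 in².
F_nw = 0.6 F_EXX = 48 ksi.
φR_n = 0.75 × 48 × 3.125 = 112.5 kip.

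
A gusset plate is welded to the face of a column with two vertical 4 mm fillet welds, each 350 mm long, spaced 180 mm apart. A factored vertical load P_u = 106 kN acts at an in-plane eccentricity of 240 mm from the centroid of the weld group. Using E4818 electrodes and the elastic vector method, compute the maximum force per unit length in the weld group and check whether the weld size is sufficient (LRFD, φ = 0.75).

f_max ≈ 479 N/mm; adequate

E48XX → F_EXX = 480 MPa.
Total weld length L_w = 700 mm. Treat welds as unit-width lines.
Polar moment about centroid: J = 2[d³/12 + d(b/2)²] = 2[350³/12 + 350×90²] = 12820000 mm³.
Direct shear f_v = P/L_w = 106×10³ / 700 = 151.4 N/mm (vertical).
Torsion M = P·e = 106×10³ × 240 = 25440000 N·mm.
Critical point at (x, y) = (90, 175) from centroid. f_tx = M·y/J = 347.4 N/mm; f_ty = M·x/J = 178.7 N/mm.
Resultant f_max = √[f_tx² + (f_v + f_ty)²] = √[347.4² + (151.4 + 178.7)²] = 479.2 N/mm.
Capacity per unit length: φr_n = 0.75 × 0.6 × 480 × (0.707 × 4) = 610.8 N/mm.
479.2 ≤ 610.8 → adequate.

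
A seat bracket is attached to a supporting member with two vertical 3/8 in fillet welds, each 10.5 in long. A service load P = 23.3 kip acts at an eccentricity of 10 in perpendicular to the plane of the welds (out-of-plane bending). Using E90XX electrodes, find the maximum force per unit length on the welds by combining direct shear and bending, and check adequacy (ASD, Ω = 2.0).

E90XX → F_EXX = 90 ksi.
L_w = 2 × 10.5 = 21 in; section modulus (unit throat) S = 2 × L²/6 = 36.75 in².
Direct shear f_v = P/L_w = 23.3/21 = 1.11 kip/in.
Moment M = P × e = 23.3 × 10 = 233 kip·in; bending f_b = M/S = 6.34 kip/in.
f_max = √(f_v² + f_b²) = √(1.11² + 6.34²) = 6.436 kip/in.
r_n/Ω = (1/2.0) × 0.6 × 90 × (0.707 × 0.375) = 7.158 kip/in → adequate.

f_max ≈ 6.44 kip/in; adequate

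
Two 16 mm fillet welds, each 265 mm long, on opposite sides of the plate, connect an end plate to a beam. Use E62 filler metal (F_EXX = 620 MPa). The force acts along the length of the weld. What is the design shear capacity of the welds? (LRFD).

φR_n ≈ 1670 kN

Effective throat t_e = 0.707 × 16 = 11.31 mm.
Total length L = 530 mm; A_we = 11.31 × 530 = 5995 mm².
F_nw = 0.6 F_EXX = 0.6 × 620 = 372 MPa.
φR_n = 0.75 × 372 × 5995 × 10⁻³ = 1673 kN.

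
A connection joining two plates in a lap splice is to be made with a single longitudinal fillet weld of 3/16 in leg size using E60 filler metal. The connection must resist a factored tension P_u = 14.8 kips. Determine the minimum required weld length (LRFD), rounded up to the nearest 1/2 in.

E60XX → F_EXX = 60 ksi.
Throat t_e = 0.707 × 0.1875 = 0.1326 in.
φr_n = 0.75 × 0.6 × 60 × 0.1326 = 3.579 kips/in.
L_req = P_u / φr_n = 14.8 / 3.579 = 4.135 in total.
Round up → use L = 4.5 in.

L = 4.5 in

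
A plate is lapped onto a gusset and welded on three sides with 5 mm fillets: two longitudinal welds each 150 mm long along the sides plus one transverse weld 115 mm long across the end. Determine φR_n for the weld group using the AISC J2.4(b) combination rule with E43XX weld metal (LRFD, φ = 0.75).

E43XX → F_EXX = 430 MPa.
t_e = 0.707 × 5 = 3.535 mm.
R_nwl = 0.6 × 430 × 3.535 × 300 × 10⁻³ = 273.6 kN (longitudinal, 2 welds).
R_nwt = 0.6 × 430 × 3.535 × 115 × 10⁻³ = 104.9 kN (transverse, base value).
(i) R_nwl + R_nwt = 378.5 kN; (ii) 0.85 R_nwl + 1.5 R_nwt = 389.9 kN.
R_n = max = 389.9 kN [governs: (ii)]; φR_n = 292.4 kN.

φR_n ≈ 292 kN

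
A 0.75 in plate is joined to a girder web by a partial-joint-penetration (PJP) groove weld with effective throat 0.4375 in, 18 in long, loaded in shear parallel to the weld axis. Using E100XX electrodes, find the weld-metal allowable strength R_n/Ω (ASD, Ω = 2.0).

E100XX → F_EXX = 100 ksi.
Effective throat (given) t_e = 0.4375 in.
A_we = 0.4375 × 18 = 7.875 in².
F_nw = 0.6 F_EXX = 60 ksi.
R_n/Ω = (60 × 7.875) / 2.0 = 236.2 kips.

R_n/Ω ≈ 236 kips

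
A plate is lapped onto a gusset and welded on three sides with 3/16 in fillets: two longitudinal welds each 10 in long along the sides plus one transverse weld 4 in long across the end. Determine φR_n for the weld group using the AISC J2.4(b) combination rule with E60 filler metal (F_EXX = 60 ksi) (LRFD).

φR_n ≈ 85.9 kips

t_e = 0.707 × 0.1875 = 0.1326 in.
R_nwl = 0.6 × 60 × 0.1326 × 20 = 95.44 kips (longitudinal, 2 welds).
R_nwt = 0.6 × 60 × 0.1326 × 4 = 19.09 kips (transverse, base value).
(i) R_nwl + R_nwt = 114.5 kips; (ii) 0.85 R_nwl + 1.5 R_nwt = 109.8 kips.
R_n = max = 114.5 kips [governs: (i)]; φR_n = 85.9 kips.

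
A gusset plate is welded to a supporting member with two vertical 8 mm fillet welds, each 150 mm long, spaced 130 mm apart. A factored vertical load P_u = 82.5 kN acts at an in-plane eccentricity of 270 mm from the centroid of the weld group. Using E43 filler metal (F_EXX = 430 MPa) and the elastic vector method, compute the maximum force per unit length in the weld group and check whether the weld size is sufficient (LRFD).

Total weld length L_w = 300 mm. Treat welds as unit-width lines.
Polar moment about centroid: J = 2[d³/12 + d(b/2)²] = 2[150³/12 + 150×65²] = 1830000 mm³.
Direct shear f_v = P/L_w = 82.5×10³ / 300 = 275 N/mm (vertical).
Torsion M = P·e = 82.5×10³ × 270 = 22275000 N·mm.
Critical point at (x, y) = (65, 75) from centroid. f_tx = M·y/J = 912.9 N/mm; f_ty = M·x/J = 791.2 N/mm.
Resultant f_max = √[f_tx² + (f_v + f_ty)²] = √[912.9² + (275 + 791.2)²] = 1404 N/mm.
Capacity per unit length: φr_n = 0.75 × 0.6 × 430 × (0.707 × 8) = 1094 N/mm.
1404 > 1094 → NOT adequate.

f_max ≈ 1400 N/mm; NOT adequate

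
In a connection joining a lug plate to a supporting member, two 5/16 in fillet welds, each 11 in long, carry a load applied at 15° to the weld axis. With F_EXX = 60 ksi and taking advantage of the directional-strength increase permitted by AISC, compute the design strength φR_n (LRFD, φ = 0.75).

φR_n ≈ 140 kip

t_e = 0.707 × 0.3125 = 0.2209 in; A_we = 0.2209 × 22 = 4.861 in².
Directional factor: 1.0 + 0.5 sin^1.5(15°) = 1.066.
F_nw = 0.6 × 60 × 1.066 = 38.37 ksi.
φR_n = 0.75 × 38.37 × 4.861 = 139.9 kip.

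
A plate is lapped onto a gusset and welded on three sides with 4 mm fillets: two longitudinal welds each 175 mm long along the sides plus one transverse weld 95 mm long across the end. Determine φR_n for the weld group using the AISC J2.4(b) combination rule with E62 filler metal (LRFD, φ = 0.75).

φR_n ≈ 351 kN

E62XX → F_EXX = 620 MPa.
t_e = 0.707 × 4 = 2.828 mm.
R_nwl = 0.6 × 620 × 2.828 × 350 × 10⁻³ = 368.2 kN (longitudinal, 2 welds).
R_nwt = 0.6 × 620 × 2.828 × 95 × 10⁻³ = 99.94 kN (transverse, base value).
(i) R_nwl + R_nwt = 468.1 kN; (ii) 0.85 R_nwl + 1.5 R_nwt = 462.9 kN.
R_n = max = 468.1 kN [governs: (i)]; φR_n = 351.1 kN.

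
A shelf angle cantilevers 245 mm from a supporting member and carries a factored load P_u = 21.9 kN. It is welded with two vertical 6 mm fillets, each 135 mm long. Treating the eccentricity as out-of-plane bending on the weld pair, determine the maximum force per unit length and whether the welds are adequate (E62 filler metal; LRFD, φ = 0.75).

E62XX → F_EXX = 620 MPa.
L_w = 2 × 135 = 270 mm; section modulus (unit throat) S = 2 × L²/6 = 6075 mm².
Direct shear f_v = P/L_w = 21.9×10³/270 = 81.11 N/mm.
Moment M = P × e = 21.9×10³ × 245 = 5365500 N·mm; bending f_b = M/S = 883.2 N/mm.
f_max = √(f_v² + f_b²) = √(81.11² + 883.2²) = 886.9 N/mm.
φr_n = 0.75 × 0.6 × 620 × (0.707 × 6) = 1184 N/mm → adequate.

f_max ≈ 887 N/mm; adequate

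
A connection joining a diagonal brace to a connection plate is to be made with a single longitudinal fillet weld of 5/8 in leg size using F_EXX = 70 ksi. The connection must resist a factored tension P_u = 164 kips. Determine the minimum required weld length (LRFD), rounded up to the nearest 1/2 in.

L = 12 in

Throat t_e = 0.707 × 0.625 = 0.4419 in.
φr_n = 0.75 × 0.6 × 70 × 0.4419 = 13.92 kips/in.
L_req = P_u / φr_n = 164 / 13.92 = 11.78 in total.
Round up → use L = 12 in.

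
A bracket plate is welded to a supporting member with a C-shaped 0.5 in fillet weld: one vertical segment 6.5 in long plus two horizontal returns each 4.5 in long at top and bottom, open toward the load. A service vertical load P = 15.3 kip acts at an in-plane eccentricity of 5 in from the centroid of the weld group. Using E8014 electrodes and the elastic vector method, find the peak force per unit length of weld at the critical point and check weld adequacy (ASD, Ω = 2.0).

f_max ≈ 3.06 kip/in; adequate

E80XX → F_EXX = 80 ksi.
Total weld length L_w = 15.5 in. Treat welds as unit-width lines.
Centroid: x̄ = 2×4.5×2.25 / 15.5 = 1.306 in from the vertical weld.
Polar moment about centroid: J = I_x + I_y = [6.5³/12 + 2×4.5×3.25²] + [6.5×1.306² + 2(4.5³/12 + 4.5×0.9435²)] = 152.2 in³.
Direct shear f_v = P/L_w = 15.3 / 15.5 = 0.9871 kip/in (vertical).
Torsion M = P·e = 15.3 × 5 = 76.5 kip·in.
Critical point at (x, y) = (3.194, 3.25) from centroid. f_tx = M·y/J = 1.633 kip/in; f_ty = M·x/J = 1.605 kip/in.
Resultant f_max = √[f_tx² + (f_v + f_ty)²] = √[1.633² + (0.9871 + 1.605)²] = 3.063 kip/in.
Capacity per unit length: r_n/Ω = (1/2.0) × 0.6 × 80 × (0.707 × 0.5) = 8.484 kip/in.
3.063 ≤ 8.484 → adequate.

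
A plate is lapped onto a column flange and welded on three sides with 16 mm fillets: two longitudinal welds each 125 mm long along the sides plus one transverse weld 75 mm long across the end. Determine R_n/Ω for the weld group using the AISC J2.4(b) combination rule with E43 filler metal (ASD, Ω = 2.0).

R_n/Ω ≈ 474 kN

E43XX → F_EXX = 430 MPa.
t_e = 0.707 × 16 = 11.31 mm.
R_nwl = 0.6 × 430 × 11.31 × 250 × 10⁻³ = 729.6 kN (longitudinal, 2 welds).
R_nwt = 0.6 × 430 × 11.31 × 75 × 10⁻³ = 218.9 kN (transverse, base value).
(i) R_nwl + R_nwt = 948.5 kN; (ii) 0.85 R_nwl + 1.5 R_nwt = 948.5 kN.
R_n = max = 948.5 kN [governs: (ii)]; R_n/Ω = 474.3 kN.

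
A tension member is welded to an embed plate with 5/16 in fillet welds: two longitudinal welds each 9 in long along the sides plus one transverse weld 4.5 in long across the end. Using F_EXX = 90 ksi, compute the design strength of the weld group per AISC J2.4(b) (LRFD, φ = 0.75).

φR_n ≈ 201 kip

t_e = 0.707 × 0.3125 = 0.2209 in.
R_nwl = 0.6 × 90 × 0.2209 × 18 = 214.8 kip (longitudinal, 2 welds).
R_nwt = 0.6 × 90 × 0.2209 × 4.5 = 53.69 kip (transverse, base value).
(i) R_nwl + R_nwt = 268.4 kip; (ii) 0.85 R_nwl + 1.5 R_nwt = 263.1 kip.
R_n = max = 268.4 kip [governs: (i)]; φR_n = 201.3 kip.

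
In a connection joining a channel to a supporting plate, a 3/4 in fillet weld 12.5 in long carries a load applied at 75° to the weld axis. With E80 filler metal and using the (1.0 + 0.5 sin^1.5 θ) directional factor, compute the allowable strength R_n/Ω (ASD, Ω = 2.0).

E80XX → F_EXX = 80 ksi.
t_e = 0.707 × 0.75 = 0.5302 in; A_we = 0.5302 × 12.5 = 6.628 in².
Directional factor: 1.0 + 0.5 sin^1.5(75°) = 1.475.
F_nw = 0.6 × 80 × 1.475 = 70.78 ksi.
R_n/Ω = (70.78 × 6.628) / 2.0 = 234.6 kip.

R_n/Ω ≈ 235 kip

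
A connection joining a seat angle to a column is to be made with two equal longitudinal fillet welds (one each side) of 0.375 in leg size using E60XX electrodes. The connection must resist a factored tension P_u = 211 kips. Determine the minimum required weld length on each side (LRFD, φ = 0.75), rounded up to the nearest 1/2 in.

E60XX → F_EXX = 60 ksi.
Throat t_e = 0.707 × 0.375 = 0.2651 in.
φr_n = 0.75 × 0.6 × 60 × 0.2651 = 7.158 kips/in.
L_req = P_u / φr_n = 211 / 7.158 = 29.48 in total.
Per side: 29.48 / 2 = 14.74 in.
Round up → use L = 15 in on each side.

L = 15 in on each side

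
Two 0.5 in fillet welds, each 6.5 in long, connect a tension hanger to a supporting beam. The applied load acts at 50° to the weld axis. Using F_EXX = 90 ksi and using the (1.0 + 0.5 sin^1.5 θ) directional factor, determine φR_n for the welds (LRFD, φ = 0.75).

t_e = 0.707 × 0.5 = 0.3535 in; A_we = 0.3535 × 13 = 4.595 in².
Directional factor: 1.0 + 0.5 sin^1.5(50°) = 1.335.
F_nw = 0.6 × 90 × 1.335 = 72.1 ksi.
φR_n = 0.75 × 72.1 × 4.595 = 248.5 kip.

φR_n ≈ 249 kip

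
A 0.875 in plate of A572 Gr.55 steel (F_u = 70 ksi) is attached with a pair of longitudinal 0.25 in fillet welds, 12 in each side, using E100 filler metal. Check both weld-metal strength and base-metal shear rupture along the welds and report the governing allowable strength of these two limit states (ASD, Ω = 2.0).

E100XX → F_EXX = 100 ksi.
t_e = 0.707 × 0.25 = 0.1767 in; L = 24 in.
Weld metal: R_n/Ω = (1/2.0) × 0.6 × 100 × 0.1767 × 24 = 127.3 kip.
Base metal (shear rupture): R_n/Ω = (1/2.0) × 0.6 × 70 × 0.875 × 24 = 441 kip.
Governing: weld metal.

R_n/Ω ≈ 127 kip (weld metal governs)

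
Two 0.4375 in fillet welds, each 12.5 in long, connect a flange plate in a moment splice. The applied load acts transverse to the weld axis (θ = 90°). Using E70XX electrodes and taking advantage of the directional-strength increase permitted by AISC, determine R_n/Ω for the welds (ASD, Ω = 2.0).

E70XX → F_EXX = 70 ksi.
t_e = 0.707 × 0.4375 = 0.3093 in; A_we = 0.3093 × 25 = 7.733 in².
Directional factor: 1.0 + 0.5 sin^1.5(90°) = 1.5.
F_nw = 0.6 × 70 × 1.5 = 63 ksi.
R_n/Ω = (63 × 7.733) / 2.0 = 243.6 kip.

R_n/Ω ≈ 244 kip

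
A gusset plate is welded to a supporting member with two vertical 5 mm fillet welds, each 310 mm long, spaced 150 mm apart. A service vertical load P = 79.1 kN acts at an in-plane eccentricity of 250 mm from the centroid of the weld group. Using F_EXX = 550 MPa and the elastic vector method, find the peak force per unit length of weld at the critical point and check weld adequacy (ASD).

Total weld length L_w = 620 mm. Treat welds as unit-width lines.
Polar moment about centroid: J = 2[d³/12 + d(b/2)²] = 2[310³/12 + 310×75²] = 8453000 mm³.
Direct shear f_v = P/L_w = 79.1×10³ / 620 = 127.6 N/mm (vertical).
Torsion M = P·e = 79.1×10³ × 250 = 19775000 N·mm.
Critical point at (x, y) = (75, 155) from centroid. f_tx = M·y/J = 362.6 N/mm; f_ty = M·x/J = 175.5 N/mm.
Resultant f_max = √[f_tx² + (f_v + f_ty)²] = √[362.6² + (127.6 + 175.5)²] = 472.6 N/mm.
Capacity per unit length: r_n/Ω = (1/2.0) × 0.6 × 550 × (0.707 × 5) = 583.3 N/mm.
472.6 ≤ 583.3 → adequate.

f_max ≈ 473 N/mm; adequate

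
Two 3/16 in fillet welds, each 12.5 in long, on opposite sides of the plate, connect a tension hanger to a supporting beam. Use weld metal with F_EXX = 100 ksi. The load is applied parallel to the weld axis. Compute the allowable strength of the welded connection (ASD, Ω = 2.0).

Effective throat t_e = 0.707 × 0.1875 = 0.1326 in.
Total length L = 25 in; A_we = 0.1326 × 25 = 3.314 in².
F_nw = 0.6 F_EXX = 0.6 × 100 = 60 ksi.
R_n = 60 × 3.314 = 198.8 kip; R_n/Ω = 198.8/2.0 = 99.42 kip.

R_n/Ω ≈ 99.4 kip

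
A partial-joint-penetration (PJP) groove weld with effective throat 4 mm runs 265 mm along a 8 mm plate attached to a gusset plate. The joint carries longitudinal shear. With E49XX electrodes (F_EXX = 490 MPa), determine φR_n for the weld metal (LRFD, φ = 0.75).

Effective throat (given) t_e = 4 mm.
A_we = 4 × 265 = 1060 mm².
F_nw = 0.6 F_EXX = 294 MPa.
φR_n = 0.75 × 294 × 1060 × 10⁻³ = 233.7 kN.

φR_n ≈ 234 kN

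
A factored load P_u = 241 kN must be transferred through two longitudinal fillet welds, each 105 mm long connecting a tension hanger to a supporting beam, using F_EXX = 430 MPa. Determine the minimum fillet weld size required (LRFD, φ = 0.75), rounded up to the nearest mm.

w = 9 mm

Total weld length L = 210 mm.
Required throat t_e = P_u / (φ × 0.6 F_EXX × L) = 241 / (0.75 × 0.6 × 430 × 210 × 10⁻³) = 5.931 mm.
Required leg w = t_e / 0.707 = 8.389 mm → use 9 mm.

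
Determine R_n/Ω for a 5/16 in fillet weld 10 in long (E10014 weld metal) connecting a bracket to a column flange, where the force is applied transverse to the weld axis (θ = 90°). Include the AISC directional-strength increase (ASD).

E100XX → F_EXX = 100 ksi.
t_e = 0.707 × 0.3125 = 0.2209 in; A_we = 0.2209 × 10 = 2.209 in².
Directional factor: 1.0 + 0.5 sin^1.5(90°) = 1.5.
F_nw = 0.6 × 100 × 1.5 = 90 ksi.
R_n/Ω = (90 × 2.209) / 2.0 = 99.42 kips.

R_n/Ω ≈ 99.4 kips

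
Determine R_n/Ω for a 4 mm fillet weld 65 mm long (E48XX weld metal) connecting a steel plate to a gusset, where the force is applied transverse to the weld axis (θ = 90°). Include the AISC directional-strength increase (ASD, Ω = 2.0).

E48XX → F_EXX = 480 MPa.
t_e = 0.707 × 4 = 2.828 mm; A_we = 2.828 × 65 = 183.8 mm².
Directional factor: 1.0 + 0.5 sin^1.5(90°) = 1.5.
F_nw = 0.6 × 480 × 1.5 = 432 MPa.
R_n/Ω = (432 × 183.8) / 2.0 × 10⁻³ = 39.71 kN.

R_n/Ω ≈ 39.7 kN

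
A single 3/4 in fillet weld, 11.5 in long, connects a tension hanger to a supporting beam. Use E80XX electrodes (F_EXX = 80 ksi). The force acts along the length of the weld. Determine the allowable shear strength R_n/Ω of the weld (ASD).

Effective throat t_e = 0.707 × 0.75 = 0.5302 in.
Total length L = 11.5 in; A_we = 0.5302 × 11.5 = 6.098 in².
F_nw = 0.6 F_EXX = 0.6 × 80 = 48 ksi.
R_n = 48 × 6.098 = 292.7 kip; R_n/Ω = 292.7/2.0 = 146.3 kip.

R_n/Ω ≈ 146 kip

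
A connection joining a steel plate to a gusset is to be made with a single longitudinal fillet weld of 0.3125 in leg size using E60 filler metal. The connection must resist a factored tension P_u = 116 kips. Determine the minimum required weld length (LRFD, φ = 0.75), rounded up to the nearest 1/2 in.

E60XX → F_EXX = 60 ksi.
Throat t_e = 0.707 × 0.3125 = 0.2209 in.
φr_n = 0.75 × 0.6 × 60 × 0.2209 = 5.965 kips/in.
L_req = P_u / φr_n = 116 / 5.965 = 19.45 in total.
Round up → use L = 19.5 in.

L = 19.5 in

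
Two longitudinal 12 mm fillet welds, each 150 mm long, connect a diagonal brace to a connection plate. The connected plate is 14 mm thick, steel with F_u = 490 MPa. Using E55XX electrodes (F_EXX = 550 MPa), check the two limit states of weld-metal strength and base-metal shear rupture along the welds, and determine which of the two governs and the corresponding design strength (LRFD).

t_e = 0.707 × 12 = 8.484 mm; L = 300 mm.
Weld metal: φR_n = 0.75 × 0.6 × 550 × 8.484 × 300 × 10⁻³ = 629.9 kN.
Base metal (shear rupture): φR_n = 0.75 × 0.6 × 490 × 14 × 300 × 10⁻³ = 926.1 kN.
Governing: weld metal.

φR_n ≈ 630 kN (weld metal governs)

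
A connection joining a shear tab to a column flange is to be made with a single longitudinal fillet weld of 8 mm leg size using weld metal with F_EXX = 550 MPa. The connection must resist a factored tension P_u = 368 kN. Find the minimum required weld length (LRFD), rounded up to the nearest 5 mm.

L = 265 mm

Throat t_e = 0.707 × 8 = 5.656 mm.
φr_n = 0.75 × 0.6 × 550 × 5.656 × 10⁻³ = 1.4 kN/mm.
L_req = P_u / φr_n = 368 / 1.4 = 262.9 mm total.
Round up → use L = 265 mm.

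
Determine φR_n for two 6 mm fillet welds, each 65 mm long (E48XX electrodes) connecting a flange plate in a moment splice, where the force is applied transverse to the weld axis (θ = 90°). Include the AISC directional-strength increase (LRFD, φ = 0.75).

E48XX → F_EXX = 480 MPa.
t_e = 0.707 × 6 = 4.242 mm; A_we = 4.242 × 130 = 551.5 mm².
Directional factor: 1.0 + 0.5 sin^1.5(90°) = 1.5.
F_nw = 0.6 × 480 × 1.5 = 432 MPa.
φR_n = 0.75 × 432 × 551.5 × 10⁻³ = 178.7 kN.

φR_n ≈ 179 kN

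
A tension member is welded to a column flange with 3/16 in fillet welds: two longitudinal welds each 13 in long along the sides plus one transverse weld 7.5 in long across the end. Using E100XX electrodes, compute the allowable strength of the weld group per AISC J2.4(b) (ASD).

R_n/Ω ≈ 133 kips

E100XX → F_EXX = 100 ksi.
t_e = 0.707 × 0.1875 = 0.1326 in.
R_nwl = 0.6 × 100 × 0.1326 × 26 = 206.8 kips (longitudinal, 2 welds).
R_nwt = 0.6 × 100 × 0.1326 × 7.5 = 59.65 kips (transverse, base value).
(i) R_nwl + R_nwt = 266.5 kips; (ii) 0.85 R_nwl + 1.5 R_nwt = 265.3 kips.
R_n = max = 266.5 kips [governs: (i)]; R_n/Ω = 133.2 kips.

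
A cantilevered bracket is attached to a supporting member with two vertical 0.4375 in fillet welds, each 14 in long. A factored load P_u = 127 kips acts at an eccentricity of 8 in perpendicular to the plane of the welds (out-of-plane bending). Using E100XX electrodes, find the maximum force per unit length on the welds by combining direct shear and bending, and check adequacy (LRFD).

E100XX → F_EXX = 100 ksi.
L_w = 2 × 14 = 28 in; section modulus (unit throat) S = 2 × L²/6 = 65.33 in².
Direct shear f_v = P/L_w = 127/28 = 4.536 kip/in.
Moment M = P × e = 127 × 8 = 1016 kip·in; bending f_b = M/S = 15.55 kip/in.
f_max = √(f_v² + f_b²) = √(4.536² + 15.55²) = 16.2 kip/in.
φr_n = 0.75 × 0.6 × 100 × (0.707 × 0.4375) = 13.92 kip/in → NOT adequate.

f_max ≈ 16.2 kip/in; NOT adequate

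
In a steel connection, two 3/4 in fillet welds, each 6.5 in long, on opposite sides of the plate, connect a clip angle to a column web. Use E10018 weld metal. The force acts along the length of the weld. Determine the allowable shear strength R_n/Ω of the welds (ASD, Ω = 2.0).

E100XX → F_EXX = 100 ksi.
Effective throat t_e = 0.707 × 0.75 = 0.5302 in.
Total length L = 13 in; A_we = 0.5302 × 13 = 6.893 in².
F_nw = 0.6 F_EXX = 0.6 × 100 = 60 ksi.
R_n = 60 × 6.893 = 413.6 kips; R_n/Ω = 413.6/2.0 = 206.8 kips.

R_n/Ω ≈ 207 kips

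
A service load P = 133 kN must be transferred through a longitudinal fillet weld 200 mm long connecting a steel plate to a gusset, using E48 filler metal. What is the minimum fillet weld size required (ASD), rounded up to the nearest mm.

w = 7 mm

E48XX → F_EXX = 480 MPa.
Total weld length L = 200 mm.
Required throat t_e = P × Ω / (0.6 F_EXX × L) = 133 × 2.0 / (0.6 × 480 × 200 × 10⁻³) = 4.618 mm.
Required leg w = t_e / 0.707 = 6.532 mm → use 7 mm.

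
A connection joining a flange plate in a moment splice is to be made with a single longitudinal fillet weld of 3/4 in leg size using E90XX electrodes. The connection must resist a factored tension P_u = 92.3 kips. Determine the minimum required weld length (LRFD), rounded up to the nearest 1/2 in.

E90XX → F_EXX = 90 ksi.
Throat t_e = 0.707 × 0.75 = 0.5302 in.
φr_n = 0.75 × 0.6 × 90 × 0.5302 = 21.48 kips/in.
L_req = P_u / φr_n = 92.3 / 21.48 = 4.298 in total.
Round up → use L = 4.5 in.

L = 4.5 in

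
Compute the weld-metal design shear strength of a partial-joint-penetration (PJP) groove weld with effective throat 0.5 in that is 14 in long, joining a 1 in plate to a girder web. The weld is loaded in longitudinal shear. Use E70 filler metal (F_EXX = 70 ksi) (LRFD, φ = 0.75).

Effective throat (given) t_e = 0.5 in.
A_we = 0.5 × 14 = 7 in².
F_nw = 0.6 F_EXX = 42 ksi.
φR_n = 0.75 × 42 × 7 = 220.5 kips.

φR_n ≈ 220 kips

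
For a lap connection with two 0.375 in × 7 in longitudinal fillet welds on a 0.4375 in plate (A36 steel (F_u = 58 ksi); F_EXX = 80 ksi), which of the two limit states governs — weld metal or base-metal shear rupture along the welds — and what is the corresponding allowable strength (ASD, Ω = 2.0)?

R_n/Ω ≈ 89.1 kip (weld metal governs)

t_e = 0.707 × 0.375 = 0.2651 in; L = 14 in.
Weld metal: R_n/Ω = (1/2.0) × 0.6 × 80 × 0.2651 × 14 = 89.08 kip.
Base metal (shear rupture): R_n/Ω = (1/2.0) × 0.6 × 58 × 0.4375 × 14 = 106.6 kip.
Governing: weld metal.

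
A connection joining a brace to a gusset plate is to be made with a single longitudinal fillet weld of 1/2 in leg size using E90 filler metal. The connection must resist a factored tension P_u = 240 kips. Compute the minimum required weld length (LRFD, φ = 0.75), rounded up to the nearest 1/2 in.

L = 17 in

E90XX → F_EXX = 90 ksi.
Throat t_e = 0.707 × 0.5 = 0.3535 in.
φr_n = 0.75 × 0.6 × 90 × 0.3535 = 14.32 kips/in.
L_req = P_u / φr_n = 240 / 14.32 = 16.76 in total.
Round up → use L = 17 in.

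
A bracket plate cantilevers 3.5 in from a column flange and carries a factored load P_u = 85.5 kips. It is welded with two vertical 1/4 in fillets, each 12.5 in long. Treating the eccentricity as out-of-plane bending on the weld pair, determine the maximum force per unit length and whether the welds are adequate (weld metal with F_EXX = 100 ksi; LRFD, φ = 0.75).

f_max ≈ 6.69 kip/in; adequate

L_w = 2 × 12.5 = 25 in; section modulus (unit throat) S = 2 × L²/6 = 52.08 in².
Direct shear f_v = P/L_w = 85.5/25 = 3.42 kip/in.
Moment M = P × e = 85.5 × 3.5 = 299.25 kip·in; bending f_b = M/S = 5.746 kip/in.
f_max = √(f_v² + f_b²) = √(3.42² + 5.746²) = 6.686 kip/in.
φr_n = 0.75 × 0.6 × 100 × (0.707 × 0.25) = 7.954 kip/in → adequate.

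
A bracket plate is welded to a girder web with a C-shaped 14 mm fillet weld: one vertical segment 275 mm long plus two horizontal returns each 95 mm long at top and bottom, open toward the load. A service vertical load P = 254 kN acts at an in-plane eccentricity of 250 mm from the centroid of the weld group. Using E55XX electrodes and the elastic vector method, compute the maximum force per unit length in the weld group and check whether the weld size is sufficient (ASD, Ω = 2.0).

f_max ≈ 2060 N/mm; NOT adequate

E55XX → F_EXX = 550 MPa.
Total weld length L_w = 465 mm. Treat welds as unit-width lines.
Centroid: x̄ = 2×95×47.5 / 465 = 19.41 mm from the vertical weld.
Polar moment about centroid: J = I_x + I_y = [275³/12 + 2×95×137.5²] + [275×19.41² + 2(95³/12 + 95×28.09²)] = 5722000 mm³.
Direct shear f_v = P/L_w = 254×10³ / 465 = 546.2 N/mm (vertical).
Torsion M = P·e = 254×10³ × 250 = 63500000 N·mm.
Critical point at (x, y) = (75.59, 137.5) from centroid. f_tx = M·y/J = 1526 N/mm; f_ty = M·x/J = 838.9 N/mm.
Resultant f_max = √[f_tx² + (f_v + f_ty)²] = √[1526² + (546.2 + 838.9)²] = 2061 N/mm.
Capacity per unit length: r_n/Ω = (1/2.0) × 0.6 × 550 × (0.707 × 14) = 1633 N/mm.
2061 > 1633 → NOT adequate.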